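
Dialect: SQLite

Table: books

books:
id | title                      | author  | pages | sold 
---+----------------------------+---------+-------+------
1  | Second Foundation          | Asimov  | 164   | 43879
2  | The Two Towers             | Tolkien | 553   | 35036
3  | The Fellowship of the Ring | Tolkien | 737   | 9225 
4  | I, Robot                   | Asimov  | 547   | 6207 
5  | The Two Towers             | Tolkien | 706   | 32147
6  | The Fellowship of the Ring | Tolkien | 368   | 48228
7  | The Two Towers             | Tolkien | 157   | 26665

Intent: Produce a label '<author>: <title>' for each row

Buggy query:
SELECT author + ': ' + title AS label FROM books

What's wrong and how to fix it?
Bug: '+' is numeric addition; on text columns SQLite converts them to 0 instead of concatenating

Fix: Replace + with || to concatenate text

Corrected query:
SELECT author || ': ' || title AS label FROM books

Result:
label                              
-----------------------------------
Asimov: Second Foundation          
Tolkien: The Two Towers            
Tolkien: The Fellowship of the Ring
Asimov: I, Robot                   
Tolkien: The Two Towers            
Tolkien: The Fellowship of the Ring
Tolkien: The Two Towers            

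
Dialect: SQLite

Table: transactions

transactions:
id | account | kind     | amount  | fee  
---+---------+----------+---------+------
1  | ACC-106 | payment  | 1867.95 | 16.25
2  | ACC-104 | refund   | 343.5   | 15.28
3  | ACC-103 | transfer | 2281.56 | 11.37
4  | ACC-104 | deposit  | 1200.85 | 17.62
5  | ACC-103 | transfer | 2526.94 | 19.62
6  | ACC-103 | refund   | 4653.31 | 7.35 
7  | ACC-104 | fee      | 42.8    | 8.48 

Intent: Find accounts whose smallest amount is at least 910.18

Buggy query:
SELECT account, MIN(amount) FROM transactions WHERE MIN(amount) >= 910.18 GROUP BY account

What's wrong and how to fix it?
Bug: Aggregates like MIN are computed per group after WHERE runs

Fix: Replace WHERE with HAVING after the GROUP BY

Corrected query:
SELECT account, MIN(amount) FROM transactions GROUP BY account HAVING MIN(amount) >= 910.18

Result:
account | MIN(amount)
--------+------------
ACC-103 | 2281.56    
ACC-106 | 1867.95    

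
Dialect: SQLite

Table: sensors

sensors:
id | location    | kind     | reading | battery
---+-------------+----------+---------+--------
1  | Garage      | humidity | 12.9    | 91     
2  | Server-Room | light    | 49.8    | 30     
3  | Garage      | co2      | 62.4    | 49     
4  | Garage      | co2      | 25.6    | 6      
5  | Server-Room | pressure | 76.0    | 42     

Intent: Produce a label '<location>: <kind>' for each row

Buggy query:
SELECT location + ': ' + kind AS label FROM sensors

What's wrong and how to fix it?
Bug: SQLite uses || for string concatenation; + coerces text to numbers (yielding 0)

Fix: Replace + with || to concatenate text

Corrected query:
SELECT location || ': ' || kind AS label FROM sensors

Result:
label                
---------------------
Garage: humidity     
Server-Room: light   
Garage: co2          
Garage: co2          
Server-Room: pressure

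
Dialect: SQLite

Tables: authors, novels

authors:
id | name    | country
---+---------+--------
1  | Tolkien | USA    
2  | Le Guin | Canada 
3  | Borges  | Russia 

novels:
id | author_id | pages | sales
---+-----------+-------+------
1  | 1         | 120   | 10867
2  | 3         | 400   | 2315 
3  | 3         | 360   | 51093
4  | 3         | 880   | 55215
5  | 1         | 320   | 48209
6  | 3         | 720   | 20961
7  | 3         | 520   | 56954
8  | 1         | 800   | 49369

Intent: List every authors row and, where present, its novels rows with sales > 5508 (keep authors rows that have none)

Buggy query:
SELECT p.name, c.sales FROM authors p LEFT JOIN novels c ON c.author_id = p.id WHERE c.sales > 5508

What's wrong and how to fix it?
Bug: Filtering c.sales in WHERE discards the NULL rows produced by LEFT JOIN, turning it into an inner join

Fix: Put 'c.sales > 5508' in the JOIN's ON clause instead of WHERE

Corrected query:
SELECT p.name, c.sales FROM authors p LEFT JOIN novels c ON c.author_id = p.id AND c.sales > 5508

Result:
name    | sales
--------+------
Tolkien | 10867
Tolkien | 48209
Tolkien | 49369
Le Guin | NULL 
Borges  | 20961
Borges  | 51093
Borges  | 55215
Borges  | 56954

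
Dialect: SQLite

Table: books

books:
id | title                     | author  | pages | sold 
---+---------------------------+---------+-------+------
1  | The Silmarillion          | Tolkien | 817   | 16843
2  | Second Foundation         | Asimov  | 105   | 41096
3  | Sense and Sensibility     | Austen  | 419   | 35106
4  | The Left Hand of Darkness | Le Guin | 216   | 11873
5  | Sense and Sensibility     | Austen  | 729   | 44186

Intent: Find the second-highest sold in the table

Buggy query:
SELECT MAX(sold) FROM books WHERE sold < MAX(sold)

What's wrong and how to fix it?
Bug: MAX(sold) on the right of the comparison is an aggregate-in-WHERE error

Fix: Compute the overall MAX in a subquery, then take MAX of rows below it

Corrected query:
SELECT MAX(sold) FROM books WHERE sold < (SELECT MAX(sold) FROM books)

Result:
MAX(sold)
---------
41096    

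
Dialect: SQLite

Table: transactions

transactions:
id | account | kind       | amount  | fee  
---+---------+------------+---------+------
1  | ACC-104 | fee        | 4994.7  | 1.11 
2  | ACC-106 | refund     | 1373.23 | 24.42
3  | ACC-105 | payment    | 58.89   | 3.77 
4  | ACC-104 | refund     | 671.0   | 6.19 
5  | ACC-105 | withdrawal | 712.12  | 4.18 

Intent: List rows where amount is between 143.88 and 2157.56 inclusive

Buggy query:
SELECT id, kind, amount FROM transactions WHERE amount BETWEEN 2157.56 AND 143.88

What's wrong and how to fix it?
Bug: The bounds are reversed; BETWEEN a AND b requires a <= b to match anything

Fix: Swap the bounds so the smaller value comes first

Corrected query:
SELECT id, kind, amount FROM transactions WHERE amount BETWEEN 143.88 AND 2157.56

Result:
id | kind       | amount 
---+------------+--------
2  | refund     | 1373.23
4  | refund     | 671    
5  | withdrawal | 712.12 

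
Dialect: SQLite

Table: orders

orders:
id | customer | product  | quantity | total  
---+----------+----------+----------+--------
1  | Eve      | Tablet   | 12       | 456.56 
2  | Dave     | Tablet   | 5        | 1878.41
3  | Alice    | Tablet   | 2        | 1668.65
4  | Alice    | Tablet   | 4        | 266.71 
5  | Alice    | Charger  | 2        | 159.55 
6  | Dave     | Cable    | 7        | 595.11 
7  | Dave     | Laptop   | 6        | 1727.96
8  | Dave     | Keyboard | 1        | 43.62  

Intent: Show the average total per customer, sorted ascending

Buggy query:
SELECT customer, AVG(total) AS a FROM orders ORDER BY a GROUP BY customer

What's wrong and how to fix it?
Bug: ORDER BY appears before GROUP BY; SQL clause order requires GROUP BY first

Fix: Reorder: SELECT … FROM … GROUP BY … ORDER BY …

Corrected query:
SELECT customer, AVG(total) AS a FROM orders GROUP BY customer ORDER BY a

Result:
customer | a         
---------+-----------
Eve      | 456.56    
Alice    | 698.303333
Dave     | 1061.275  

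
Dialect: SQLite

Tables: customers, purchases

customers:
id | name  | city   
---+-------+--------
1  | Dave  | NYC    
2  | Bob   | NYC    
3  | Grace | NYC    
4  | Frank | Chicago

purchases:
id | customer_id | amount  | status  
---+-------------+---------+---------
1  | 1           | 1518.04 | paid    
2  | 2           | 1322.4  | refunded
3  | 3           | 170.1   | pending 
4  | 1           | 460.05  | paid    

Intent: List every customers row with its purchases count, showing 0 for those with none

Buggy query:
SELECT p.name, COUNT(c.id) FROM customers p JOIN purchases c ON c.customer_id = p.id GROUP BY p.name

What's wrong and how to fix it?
Bug: INNER JOIN drops customers rows that have no matching purchases rows

Fix: Use LEFT JOIN so parents without children still appear (COUNT(c.id) gives 0)

Corrected query:
SELECT p.name, COUNT(c.id) FROM customers p LEFT JOIN purchases c ON c.customer_id = p.id GROUP BY p.name

Result:
name  | COUNT(c.id)
------+------------
Bob   | 1          
Dave  | 2          
Frank | 0          
Grace | 1          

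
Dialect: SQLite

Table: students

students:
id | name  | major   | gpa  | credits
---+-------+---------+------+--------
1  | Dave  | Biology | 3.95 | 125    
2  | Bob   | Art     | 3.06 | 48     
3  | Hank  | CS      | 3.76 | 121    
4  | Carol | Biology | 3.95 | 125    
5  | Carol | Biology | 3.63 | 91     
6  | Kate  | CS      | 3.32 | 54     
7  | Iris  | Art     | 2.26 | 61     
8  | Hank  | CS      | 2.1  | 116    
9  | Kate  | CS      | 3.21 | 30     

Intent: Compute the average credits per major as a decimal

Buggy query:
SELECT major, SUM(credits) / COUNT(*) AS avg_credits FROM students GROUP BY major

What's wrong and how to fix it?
Bug: SUM(credits) and COUNT(*) are both integers; the division truncates the fractional part

Fix: Multiply by 1.0 (or CAST to REAL) to force floating-point division

Corrected query:
SELECT major, SUM(credits) * 1.0 / COUNT(*) AS avg_credits FROM students GROUP BY major

Result:
major   | avg_credits
--------+------------
Art     | 54.5       
Biology | 113.666667 
CS      | 80.25      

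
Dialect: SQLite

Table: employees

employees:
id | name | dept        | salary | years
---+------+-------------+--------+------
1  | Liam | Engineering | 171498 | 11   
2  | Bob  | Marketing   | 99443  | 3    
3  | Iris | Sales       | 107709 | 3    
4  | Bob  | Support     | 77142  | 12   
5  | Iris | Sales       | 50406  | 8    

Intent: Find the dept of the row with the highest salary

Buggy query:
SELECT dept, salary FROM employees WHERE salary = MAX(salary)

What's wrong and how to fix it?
Bug: WHERE is evaluated per row; an aggregate over the whole table isn't defined there

Fix: Use a subquery: WHERE salary = (SELECT MAX(salary) FROM employees)

Corrected query:
SELECT dept, salary FROM employees WHERE salary = (SELECT MAX(salary) FROM employees)

Result:
dept        | salary
------------+-------
Engineering | 171498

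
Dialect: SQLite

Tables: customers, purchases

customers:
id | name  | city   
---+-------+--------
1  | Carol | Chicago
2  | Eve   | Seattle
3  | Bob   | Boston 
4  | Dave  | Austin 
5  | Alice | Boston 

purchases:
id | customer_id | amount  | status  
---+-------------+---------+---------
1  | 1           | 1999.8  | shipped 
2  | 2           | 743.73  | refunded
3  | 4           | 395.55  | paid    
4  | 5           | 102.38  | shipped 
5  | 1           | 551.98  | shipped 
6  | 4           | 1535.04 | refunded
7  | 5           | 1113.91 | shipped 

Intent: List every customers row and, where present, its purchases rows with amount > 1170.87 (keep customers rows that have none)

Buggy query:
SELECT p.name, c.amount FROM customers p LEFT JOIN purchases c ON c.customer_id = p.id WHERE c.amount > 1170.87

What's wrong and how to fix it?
Bug: A WHERE condition on the right-hand table after LEFT JOIN drops unmatched parents

Fix: Put 'c.amount > 1170.87' in the JOIN's ON clause instead of WHERE

Corrected query:
SELECT p.name, c.amount FROM customers p LEFT JOIN purchases c ON c.customer_id = p.id AND c.amount > 1170.87

Result:
name  | amount 
------+--------
Carol | 1999.8 
Eve   | NULL   
Bob   | NULL   
Dave  | 1535.04
Alice | NULL   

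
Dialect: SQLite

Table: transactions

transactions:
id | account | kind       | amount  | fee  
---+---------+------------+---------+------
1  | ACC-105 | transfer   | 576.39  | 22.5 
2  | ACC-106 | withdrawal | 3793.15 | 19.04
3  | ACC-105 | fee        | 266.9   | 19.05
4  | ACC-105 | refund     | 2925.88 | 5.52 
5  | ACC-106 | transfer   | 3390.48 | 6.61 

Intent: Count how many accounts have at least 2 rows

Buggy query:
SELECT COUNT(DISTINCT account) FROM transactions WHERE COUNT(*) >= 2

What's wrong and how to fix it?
Bug: WHERE filters individual rows, not groups, so a group-level COUNT is invalid there

Fix: Group first with HAVING COUNT(*) >= 2, then COUNT the resulting groups

Corrected query:
SELECT COUNT(*) FROM (SELECT account FROM transactions GROUP BY account HAVING COUNT(*) >= 2)

Result:
COUNT(*)
--------
2       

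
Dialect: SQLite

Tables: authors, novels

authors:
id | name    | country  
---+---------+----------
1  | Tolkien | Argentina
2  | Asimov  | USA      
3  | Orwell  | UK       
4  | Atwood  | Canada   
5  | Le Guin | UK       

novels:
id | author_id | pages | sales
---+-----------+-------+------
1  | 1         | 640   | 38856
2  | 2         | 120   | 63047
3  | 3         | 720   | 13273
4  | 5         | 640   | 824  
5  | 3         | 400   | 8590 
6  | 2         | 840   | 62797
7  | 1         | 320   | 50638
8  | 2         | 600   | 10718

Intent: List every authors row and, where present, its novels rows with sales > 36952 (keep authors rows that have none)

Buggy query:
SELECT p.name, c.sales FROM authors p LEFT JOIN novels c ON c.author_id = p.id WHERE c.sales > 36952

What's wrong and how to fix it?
Bug: Filtering c.sales in WHERE discards the NULL rows produced by LEFT JOIN, turning it into an inner join

Fix: Put 'c.sales > 36952' in the JOIN's ON clause instead of WHERE

Corrected query:
SELECT p.name, c.sales FROM authors p LEFT JOIN novels c ON c.author_id = p.id AND c.sales > 36952

Result:
name    | sales
--------+------
Tolkien | 38856
Tolkien | 50638
Asimov  | 62797
Asimov  | 63047
Orwell  | NULL 
Atwood  | NULL 
Le Guin | NULL 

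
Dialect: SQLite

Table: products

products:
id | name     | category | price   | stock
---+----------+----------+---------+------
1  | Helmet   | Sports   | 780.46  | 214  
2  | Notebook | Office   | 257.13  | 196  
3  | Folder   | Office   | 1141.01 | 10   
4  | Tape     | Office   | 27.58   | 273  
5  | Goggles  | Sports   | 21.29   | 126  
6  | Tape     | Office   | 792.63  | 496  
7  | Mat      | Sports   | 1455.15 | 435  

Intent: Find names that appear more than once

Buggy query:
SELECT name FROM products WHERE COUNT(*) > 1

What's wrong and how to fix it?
Bug: WHERE can't reference COUNT(*); aggregates are computed after WHERE

Fix: Group first, then use HAVING for the count condition

Corrected query:
SELECT name FROM products GROUP BY name HAVING COUNT(*) > 1

Result:
name
----
Tape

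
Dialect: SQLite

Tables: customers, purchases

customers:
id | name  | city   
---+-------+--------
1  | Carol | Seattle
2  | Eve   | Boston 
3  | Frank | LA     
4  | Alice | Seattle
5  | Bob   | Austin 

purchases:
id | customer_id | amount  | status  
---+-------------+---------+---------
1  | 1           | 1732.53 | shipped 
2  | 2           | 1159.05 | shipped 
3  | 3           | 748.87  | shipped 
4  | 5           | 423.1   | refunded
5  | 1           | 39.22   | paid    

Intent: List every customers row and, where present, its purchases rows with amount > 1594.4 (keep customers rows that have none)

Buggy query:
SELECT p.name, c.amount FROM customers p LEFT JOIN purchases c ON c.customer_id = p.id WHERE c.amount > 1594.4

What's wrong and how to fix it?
Bug: A WHERE condition on the right-hand table after LEFT JOIN drops unmatched parents

Fix: Put 'c.amount > 1594.4' in the JOIN's ON clause instead of WHERE

Corrected query:
SELECT p.name, c.amount FROM customers p LEFT JOIN purchases c ON c.customer_id = p.id AND c.amount > 1594.4

Result:
name  | amount 
------+--------
Carol | 1732.53
Eve   | NULL   
Frank | NULL   
Alice | NULL   
Bob   | NULL   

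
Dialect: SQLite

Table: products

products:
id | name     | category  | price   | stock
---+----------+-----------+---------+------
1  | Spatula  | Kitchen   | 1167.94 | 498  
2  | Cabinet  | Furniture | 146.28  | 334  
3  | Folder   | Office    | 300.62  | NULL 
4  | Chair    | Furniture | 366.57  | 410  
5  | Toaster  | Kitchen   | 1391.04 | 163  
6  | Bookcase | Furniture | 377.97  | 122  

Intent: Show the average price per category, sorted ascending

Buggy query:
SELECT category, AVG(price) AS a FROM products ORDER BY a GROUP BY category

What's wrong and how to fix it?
Bug: ORDER BY appears before GROUP BY; SQL clause order requires GROUP BY first

Fix: Move ORDER BY to the end, after GROUP BY

Corrected query:
SELECT category, AVG(price) AS a FROM products GROUP BY category ORDER BY a

Result:
category  | a      
----------+--------
Furniture | 296.94 
Office    | 300.62 
Kitchen   | 1279.49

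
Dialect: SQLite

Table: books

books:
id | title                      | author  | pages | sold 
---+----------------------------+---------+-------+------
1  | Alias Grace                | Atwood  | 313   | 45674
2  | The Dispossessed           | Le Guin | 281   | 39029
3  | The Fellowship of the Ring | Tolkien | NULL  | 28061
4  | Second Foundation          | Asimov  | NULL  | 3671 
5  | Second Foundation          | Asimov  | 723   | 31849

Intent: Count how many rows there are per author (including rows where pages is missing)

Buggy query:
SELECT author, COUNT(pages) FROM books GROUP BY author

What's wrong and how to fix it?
Bug: COUNT(column) counts non-NULL values only; rows with NULL pages aren't counted

Fix: Use COUNT(*) to count all rows regardless of NULL

Corrected query:
SELECT author, COUNT(*) FROM books GROUP BY author

Result:
author  | COUNT(*)
--------+---------
Asimov  | 2       
Atwood  | 1       
Le Guin | 1       
Tolkien | 1       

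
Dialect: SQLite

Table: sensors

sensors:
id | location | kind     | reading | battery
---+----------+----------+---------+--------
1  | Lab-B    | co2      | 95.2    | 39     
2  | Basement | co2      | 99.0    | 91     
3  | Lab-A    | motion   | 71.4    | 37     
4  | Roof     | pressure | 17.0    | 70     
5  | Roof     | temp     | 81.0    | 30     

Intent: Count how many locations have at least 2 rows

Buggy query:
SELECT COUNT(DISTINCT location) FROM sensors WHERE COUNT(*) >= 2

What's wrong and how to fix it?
Bug: WHERE filters individual rows, not groups, so a group-level COUNT is invalid there

Fix: Use a subquery that GROUPs and filters with HAVING, then count its rows

Corrected query:
SELECT COUNT(*) FROM (SELECT location FROM sensors GROUP BY location HAVING COUNT(*) >= 2)

Result:
COUNT(*)
--------
1       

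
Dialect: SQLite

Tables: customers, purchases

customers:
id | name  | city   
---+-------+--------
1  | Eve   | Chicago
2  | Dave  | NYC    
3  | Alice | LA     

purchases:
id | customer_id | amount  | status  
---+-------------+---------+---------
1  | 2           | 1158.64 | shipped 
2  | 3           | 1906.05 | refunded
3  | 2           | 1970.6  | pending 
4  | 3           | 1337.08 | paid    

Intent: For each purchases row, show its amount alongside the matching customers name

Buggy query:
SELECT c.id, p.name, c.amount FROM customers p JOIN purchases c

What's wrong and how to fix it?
Bug: Missing join condition: each purchases row is matched to all customers rows instead of just its own

Fix: Add ON c.customer_id = p.id to the JOIN

Corrected query:
SELECT c.id, p.name, c.amount FROM customers p JOIN purchases c ON c.customer_id = p.id

Result:
id | name  | amount 
---+-------+--------
1  | Dave  | 1158.64
2  | Alice | 1906.05
3  | Dave  | 1970.6 
4  | Alice | 1337.08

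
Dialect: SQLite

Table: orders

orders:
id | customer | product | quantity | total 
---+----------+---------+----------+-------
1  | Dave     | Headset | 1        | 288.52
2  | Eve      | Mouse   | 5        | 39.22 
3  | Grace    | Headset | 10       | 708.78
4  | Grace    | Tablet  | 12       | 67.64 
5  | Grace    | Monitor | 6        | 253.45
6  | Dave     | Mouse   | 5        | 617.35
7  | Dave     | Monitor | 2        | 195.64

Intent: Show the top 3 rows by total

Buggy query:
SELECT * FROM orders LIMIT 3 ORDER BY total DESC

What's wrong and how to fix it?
Bug: LIMIT must come after ORDER BY

Fix: Sort with ORDER BY, then apply LIMIT

Corrected query:
SELECT * FROM orders ORDER BY total DESC LIMIT 3

Result:
id | customer | product | quantity | total 
---+----------+---------+----------+-------
3  | Grace    | Headset | 10       | 708.78
6  | Dave     | Mouse   | 5        | 617.35
1  | Dave     | Headset | 1        | 288.52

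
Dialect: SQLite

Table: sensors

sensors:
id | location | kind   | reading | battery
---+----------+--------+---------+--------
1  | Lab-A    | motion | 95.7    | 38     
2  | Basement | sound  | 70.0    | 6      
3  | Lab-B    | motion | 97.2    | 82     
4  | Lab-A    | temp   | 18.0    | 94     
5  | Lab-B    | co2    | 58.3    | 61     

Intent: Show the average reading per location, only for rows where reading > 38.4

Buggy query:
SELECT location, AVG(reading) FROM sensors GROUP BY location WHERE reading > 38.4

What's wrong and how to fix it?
Bug: WHERE cannot follow GROUP BY

Fix: Move the WHERE clause before GROUP BY

Corrected query:
SELECT location, AVG(reading) FROM sensors WHERE reading > 38.4 GROUP BY location

Result:
location | AVG(reading)
---------+-------------
Basement | 70          
Lab-A    | 95.7        
Lab-B    | 77.75       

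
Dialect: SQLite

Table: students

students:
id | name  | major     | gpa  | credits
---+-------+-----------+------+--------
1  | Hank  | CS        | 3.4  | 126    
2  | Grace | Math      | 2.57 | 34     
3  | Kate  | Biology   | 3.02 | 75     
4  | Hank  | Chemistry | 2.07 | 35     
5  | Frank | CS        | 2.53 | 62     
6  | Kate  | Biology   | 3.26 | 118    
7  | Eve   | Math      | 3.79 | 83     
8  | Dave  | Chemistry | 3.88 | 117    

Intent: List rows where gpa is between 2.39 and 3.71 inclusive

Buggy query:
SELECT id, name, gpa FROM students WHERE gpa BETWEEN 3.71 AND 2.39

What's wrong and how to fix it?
Bug: The bounds are reversed; BETWEEN a AND b requires a <= b to match anything

Fix: Swap the bounds so the smaller value comes first

Corrected query:
SELECT id, name, gpa FROM students WHERE gpa BETWEEN 2.39 AND 3.71

Result:
id | name  | gpa 
---+-------+-----
1  | Hank  | 3.4 
2  | Grace | 2.57
3  | Kate  | 3.02
5  | Frank | 2.53
6  | Kate  | 3.26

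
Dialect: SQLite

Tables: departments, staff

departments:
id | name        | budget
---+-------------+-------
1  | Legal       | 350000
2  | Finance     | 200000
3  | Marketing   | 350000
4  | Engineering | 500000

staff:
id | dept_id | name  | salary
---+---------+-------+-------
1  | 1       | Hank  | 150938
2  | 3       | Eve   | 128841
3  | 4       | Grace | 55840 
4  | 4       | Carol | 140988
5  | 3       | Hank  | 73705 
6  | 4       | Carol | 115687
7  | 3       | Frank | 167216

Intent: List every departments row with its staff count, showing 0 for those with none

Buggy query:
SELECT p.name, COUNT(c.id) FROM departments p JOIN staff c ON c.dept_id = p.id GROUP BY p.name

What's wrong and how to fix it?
Bug: An inner join excludes parents with zero children

Fix: Use LEFT JOIN so parents without children still appear (COUNT(c.id) gives 0)

Corrected query:
SELECT p.name, COUNT(c.id) FROM departments p LEFT JOIN staff c ON c.dept_id = p.id GROUP BY p.name

Result:
name        | COUNT(c.id)
------------+------------
Engineering | 3          
Finance     | 0          
Legal       | 1          
Marketing   | 3          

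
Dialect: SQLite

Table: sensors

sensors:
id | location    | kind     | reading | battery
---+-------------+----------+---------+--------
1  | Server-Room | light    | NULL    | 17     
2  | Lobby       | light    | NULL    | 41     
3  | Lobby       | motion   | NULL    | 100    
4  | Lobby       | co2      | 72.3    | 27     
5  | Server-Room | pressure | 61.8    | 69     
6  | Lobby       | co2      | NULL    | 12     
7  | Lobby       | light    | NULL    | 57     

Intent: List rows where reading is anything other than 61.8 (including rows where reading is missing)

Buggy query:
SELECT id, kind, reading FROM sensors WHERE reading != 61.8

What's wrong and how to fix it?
Bug: Inequality against NULL is unknown, not true; rows with NULL are dropped

Fix: Handle NULL separately with IS NULL alongside the inequality

Corrected query:
SELECT id, kind, reading FROM sensors WHERE reading != 61.8 OR reading IS NULL

Result:
id | kind   | reading
---+--------+--------
1  | light  | NULL   
2  | light  | NULL   
3  | motion | NULL   
4  | co2    | 72.3   
6  | co2    | NULL   
7  | light  | NULL   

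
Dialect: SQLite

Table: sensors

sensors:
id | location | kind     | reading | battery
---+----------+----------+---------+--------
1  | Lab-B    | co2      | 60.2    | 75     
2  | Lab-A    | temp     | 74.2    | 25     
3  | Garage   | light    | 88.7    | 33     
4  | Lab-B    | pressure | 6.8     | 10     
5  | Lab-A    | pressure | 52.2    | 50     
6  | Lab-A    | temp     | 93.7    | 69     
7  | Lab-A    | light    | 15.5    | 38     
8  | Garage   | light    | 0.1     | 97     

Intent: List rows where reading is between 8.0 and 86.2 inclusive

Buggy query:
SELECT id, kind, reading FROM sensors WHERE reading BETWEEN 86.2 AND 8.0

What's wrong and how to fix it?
Bug: BETWEEN expects the lower bound first; with 86.2 AND 8.0 the range is empty

Fix: Swap the bounds so the smaller value comes first

Corrected query:
SELECT id, kind, reading FROM sensors WHERE reading BETWEEN 8.0 AND 86.2

Result:
id | kind     | reading
---+----------+--------
1  | co2      | 60.2   
2  | temp     | 74.2   
5  | pressure | 52.2   
7  | light    | 15.5   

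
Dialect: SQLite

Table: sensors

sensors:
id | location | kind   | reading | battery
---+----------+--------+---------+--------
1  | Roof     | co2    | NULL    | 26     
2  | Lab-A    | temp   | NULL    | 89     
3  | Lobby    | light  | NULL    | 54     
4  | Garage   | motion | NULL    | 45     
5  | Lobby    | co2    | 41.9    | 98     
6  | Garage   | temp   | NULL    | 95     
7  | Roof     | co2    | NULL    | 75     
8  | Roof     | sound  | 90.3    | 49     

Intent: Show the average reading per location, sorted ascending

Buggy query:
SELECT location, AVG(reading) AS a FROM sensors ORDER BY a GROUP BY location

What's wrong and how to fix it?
Bug: GROUP BY must precede ORDER BY

Fix: Reorder: SELECT … FROM … GROUP BY … ORDER BY …

Corrected query:
SELECT location, AVG(reading) AS a FROM sensors GROUP BY location ORDER BY a

Result:
location | a   
---------+-----
Garage   | NULL
Lab-A    | NULL
Lobby    | 41.9
Roof     | 90.3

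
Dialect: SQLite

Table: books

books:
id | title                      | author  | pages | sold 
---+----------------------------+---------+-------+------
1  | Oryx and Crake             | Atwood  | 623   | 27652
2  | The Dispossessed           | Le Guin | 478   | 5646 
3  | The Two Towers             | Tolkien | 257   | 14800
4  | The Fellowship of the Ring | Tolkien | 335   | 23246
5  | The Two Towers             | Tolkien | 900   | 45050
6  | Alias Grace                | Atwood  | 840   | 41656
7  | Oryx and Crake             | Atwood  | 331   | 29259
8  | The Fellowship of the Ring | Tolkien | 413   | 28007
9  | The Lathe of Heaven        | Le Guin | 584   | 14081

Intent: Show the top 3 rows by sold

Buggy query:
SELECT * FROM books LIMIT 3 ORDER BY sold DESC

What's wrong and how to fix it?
Bug: LIMIT must come after ORDER BY

Fix: Sort with ORDER BY, then apply LIMIT

Corrected query:
SELECT * FROM books ORDER BY sold DESC LIMIT 3

Result:
id | title          | author  | pages | sold 
---+----------------+---------+-------+------
5  | The Two Towers | Tolkien | 900   | 45050
6  | Alias Grace    | Atwood  | 840   | 41656
7  | Oryx and Crake | Atwood  | 331   | 29259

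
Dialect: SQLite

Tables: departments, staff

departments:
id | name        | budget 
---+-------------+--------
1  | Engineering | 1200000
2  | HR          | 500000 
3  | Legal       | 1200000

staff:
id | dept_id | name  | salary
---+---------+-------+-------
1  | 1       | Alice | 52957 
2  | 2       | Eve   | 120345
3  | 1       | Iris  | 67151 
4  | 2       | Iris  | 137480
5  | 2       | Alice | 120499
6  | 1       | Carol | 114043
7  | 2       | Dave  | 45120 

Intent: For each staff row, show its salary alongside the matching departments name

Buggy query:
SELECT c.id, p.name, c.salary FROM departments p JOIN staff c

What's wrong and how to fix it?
Bug: JOIN with no ON clause produces a cartesian product; every staff row pairs with every departments row

Fix: Specify the join condition linking the foreign key to the parent id

Corrected query:
SELECT c.id, p.name, c.salary FROM departments p JOIN staff c ON c.dept_id = p.id

Result:
id | name        | salary
---+-------------+-------
1  | Engineering | 52957 
2  | HR          | 120345
3  | Engineering | 67151 
4  | HR          | 137480
5  | HR          | 120499
6  | Engineering | 114043
7  | HR          | 45120 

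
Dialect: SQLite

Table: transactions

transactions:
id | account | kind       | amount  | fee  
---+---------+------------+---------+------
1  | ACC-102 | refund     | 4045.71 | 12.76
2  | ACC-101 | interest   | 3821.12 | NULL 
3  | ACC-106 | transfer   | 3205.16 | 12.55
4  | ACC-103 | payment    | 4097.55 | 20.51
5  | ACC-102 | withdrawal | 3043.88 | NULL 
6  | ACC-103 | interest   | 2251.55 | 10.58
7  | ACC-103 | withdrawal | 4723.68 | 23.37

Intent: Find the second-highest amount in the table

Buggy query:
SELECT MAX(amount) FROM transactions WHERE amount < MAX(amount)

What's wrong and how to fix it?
Bug: The inner MAX is an aggregate inside WHERE, which is not allowed

Fix: Compute the overall MAX in a subquery, then take MAX of rows below it

Corrected query:
SELECT MAX(amount) FROM transactions WHERE amount < (SELECT MAX(amount) FROM transactions)

Result:
MAX(amount)
-----------
4097.55    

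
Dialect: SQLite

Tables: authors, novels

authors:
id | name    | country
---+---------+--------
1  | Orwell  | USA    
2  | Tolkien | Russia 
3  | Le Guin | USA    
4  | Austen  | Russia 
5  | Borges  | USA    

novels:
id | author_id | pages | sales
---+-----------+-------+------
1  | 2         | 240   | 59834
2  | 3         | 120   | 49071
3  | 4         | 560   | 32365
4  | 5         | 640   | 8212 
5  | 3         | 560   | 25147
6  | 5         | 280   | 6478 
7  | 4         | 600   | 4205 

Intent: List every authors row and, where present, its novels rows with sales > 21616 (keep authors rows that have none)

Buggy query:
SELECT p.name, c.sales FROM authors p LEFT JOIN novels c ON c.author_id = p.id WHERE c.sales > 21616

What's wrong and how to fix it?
Bug: Filtering c.sales in WHERE discards the NULL rows produced by LEFT JOIN, turning it into an inner join

Fix: Move the right-table condition into the ON clause so unmatched parents are kept

Corrected query:
SELECT p.name, c.sales FROM authors p LEFT JOIN novels c ON c.author_id = p.id AND c.sales > 21616

Result:
name    | sales
--------+------
Orwell  | NULL 
Tolkien | 59834
Le Guin | 25147
Le Guin | 49071
Austen  | 32365
Borges  | NULL 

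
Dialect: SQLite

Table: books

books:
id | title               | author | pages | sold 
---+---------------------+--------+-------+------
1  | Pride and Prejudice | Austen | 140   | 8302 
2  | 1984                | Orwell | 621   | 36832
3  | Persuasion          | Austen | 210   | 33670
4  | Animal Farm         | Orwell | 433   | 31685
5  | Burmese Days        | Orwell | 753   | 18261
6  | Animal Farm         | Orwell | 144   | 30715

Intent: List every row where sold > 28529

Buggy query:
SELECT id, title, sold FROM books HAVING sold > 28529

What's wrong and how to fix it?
Bug: HAVING filters the output of aggregation, but this query has no GROUP BY and no aggregate functions, so SQLite rejects it (HAVING clause on a non-aggregate query); the condition here is per row

Fix: Use WHERE for row-level filtering

Corrected query:
SELECT id, title, sold FROM books WHERE sold > 28529

Result:
id | title       | sold 
---+-------------+------
2  | 1984        | 36832
3  | Persuasion  | 33670
4  | Animal Farm | 31685
6  | Animal Farm | 30715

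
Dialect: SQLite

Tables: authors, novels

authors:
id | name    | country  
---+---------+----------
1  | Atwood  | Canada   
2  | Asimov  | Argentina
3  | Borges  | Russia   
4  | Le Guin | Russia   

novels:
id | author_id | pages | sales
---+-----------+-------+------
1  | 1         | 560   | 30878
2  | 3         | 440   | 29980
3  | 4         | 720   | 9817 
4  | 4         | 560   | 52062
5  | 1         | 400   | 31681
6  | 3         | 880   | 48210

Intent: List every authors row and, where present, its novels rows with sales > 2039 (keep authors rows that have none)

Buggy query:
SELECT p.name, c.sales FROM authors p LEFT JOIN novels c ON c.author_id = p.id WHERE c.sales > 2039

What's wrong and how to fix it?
Bug: A WHERE condition on the right-hand table after LEFT JOIN drops unmatched parents

Fix: Move the right-table condition into the ON clause so unmatched parents are kept

Corrected query:
SELECT p.name, c.sales FROM authors p LEFT JOIN novels c ON c.author_id = p.id AND c.sales > 2039

Result:
name    | sales
--------+------
Atwood  | 30878
Atwood  | 31681
Asimov  | NULL 
Borges  | 29980
Borges  | 48210
Le Guin | 9817 
Le Guin | 52062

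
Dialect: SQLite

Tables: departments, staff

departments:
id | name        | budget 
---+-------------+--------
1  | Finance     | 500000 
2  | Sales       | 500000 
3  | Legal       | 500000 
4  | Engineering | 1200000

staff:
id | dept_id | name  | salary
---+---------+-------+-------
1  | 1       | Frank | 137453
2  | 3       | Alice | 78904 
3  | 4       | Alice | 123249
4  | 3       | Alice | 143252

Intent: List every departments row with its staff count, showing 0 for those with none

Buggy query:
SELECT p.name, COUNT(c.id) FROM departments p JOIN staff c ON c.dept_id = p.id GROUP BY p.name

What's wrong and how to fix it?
Bug: INNER JOIN drops departments rows that have no matching staff rows

Fix: Use LEFT JOIN so parents without children still appear (COUNT(c.id) gives 0)

Corrected query:
SELECT p.name, COUNT(c.id) FROM departments p LEFT JOIN staff c ON c.dept_id = p.id GROUP BY p.name

Result:
name        | COUNT(c.id)
------------+------------
Engineering | 1          
Finance     | 1          
Legal       | 2          
Sales       | 0          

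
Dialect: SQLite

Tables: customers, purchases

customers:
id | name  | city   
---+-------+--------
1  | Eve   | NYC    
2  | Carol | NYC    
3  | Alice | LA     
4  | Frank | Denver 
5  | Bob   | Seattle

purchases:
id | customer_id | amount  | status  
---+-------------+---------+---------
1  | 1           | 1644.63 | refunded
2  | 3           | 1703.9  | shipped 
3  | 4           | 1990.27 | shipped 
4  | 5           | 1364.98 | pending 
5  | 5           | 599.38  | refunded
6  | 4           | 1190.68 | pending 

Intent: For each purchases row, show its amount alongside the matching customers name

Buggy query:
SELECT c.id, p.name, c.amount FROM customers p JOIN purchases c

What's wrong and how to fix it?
Bug: Missing join condition: each purchases row is matched to all customers rows instead of just its own

Fix: Specify the join condition linking the foreign key to the parent id

Corrected query:
SELECT c.id, p.name, c.amount FROM customers p JOIN purchases c ON c.customer_id = p.id

Result:
id | name  | amount 
---+-------+--------
1  | Eve   | 1644.63
2  | Alice | 1703.9 
3  | Frank | 1990.27
4  | Bob   | 1364.98
5  | Bob   | 599.38 
6  | Frank | 1190.68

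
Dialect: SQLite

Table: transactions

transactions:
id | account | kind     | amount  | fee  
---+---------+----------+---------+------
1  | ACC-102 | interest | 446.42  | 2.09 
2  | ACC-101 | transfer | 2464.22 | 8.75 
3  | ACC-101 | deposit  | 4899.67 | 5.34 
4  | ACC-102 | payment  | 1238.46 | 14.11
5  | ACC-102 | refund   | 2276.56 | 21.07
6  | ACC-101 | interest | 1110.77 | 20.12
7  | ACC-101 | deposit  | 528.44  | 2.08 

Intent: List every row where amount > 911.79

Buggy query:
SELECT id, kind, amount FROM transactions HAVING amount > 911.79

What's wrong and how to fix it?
Bug: This is a non-aggregate query (no GROUP BY, no aggregates), so in SQLite the HAVING clause is invalid here; a row-level condition belongs in WHERE

Fix: Replace HAVING with WHERE since the condition applies to individual rows

Corrected query:
SELECT id, kind, amount FROM transactions WHERE amount > 911.79

Result:
id | kind     | amount 
---+----------+--------
2  | transfer | 2464.22
3  | deposit  | 4899.67
4  | payment  | 1238.46
5  | refund   | 2276.56
6  | interest | 1110.77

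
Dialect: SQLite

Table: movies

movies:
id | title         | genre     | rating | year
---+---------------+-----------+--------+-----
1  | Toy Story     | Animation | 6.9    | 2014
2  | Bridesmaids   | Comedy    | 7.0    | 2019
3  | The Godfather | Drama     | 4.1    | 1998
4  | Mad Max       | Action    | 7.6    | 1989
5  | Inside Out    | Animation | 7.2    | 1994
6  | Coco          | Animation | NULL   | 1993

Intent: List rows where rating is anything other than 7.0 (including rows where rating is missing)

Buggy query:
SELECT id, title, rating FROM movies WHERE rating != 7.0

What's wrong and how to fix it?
Bug: Inequality against NULL is unknown, not true; rows with NULL are dropped

Fix: Handle NULL separately with IS NULL alongside the inequality

Corrected query:
SELECT id, title, rating FROM movies WHERE rating != 7.0 OR rating IS NULL

Result:
id | title         | rating
---+---------------+-------
1  | Toy Story     | 6.9   
3  | The Godfather | 4.1   
4  | Mad Max       | 7.6   
5  | Inside Out    | 7.2   
6  | Coco          | NULL  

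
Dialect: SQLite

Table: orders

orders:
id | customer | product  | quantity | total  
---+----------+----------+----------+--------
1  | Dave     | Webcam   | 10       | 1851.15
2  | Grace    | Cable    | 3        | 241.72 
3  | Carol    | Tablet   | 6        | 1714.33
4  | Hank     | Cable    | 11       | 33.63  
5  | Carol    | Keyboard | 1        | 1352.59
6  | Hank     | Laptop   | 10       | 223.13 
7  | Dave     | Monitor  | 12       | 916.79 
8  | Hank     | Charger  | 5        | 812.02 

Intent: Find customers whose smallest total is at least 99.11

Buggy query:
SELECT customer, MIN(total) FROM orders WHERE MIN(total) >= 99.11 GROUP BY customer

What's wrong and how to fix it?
Bug: Aggregates like MIN are computed per group after WHERE runs

Fix: Replace WHERE with HAVING after the GROUP BY

Corrected query:
SELECT customer, MIN(total) FROM orders GROUP BY customer HAVING MIN(total) >= 99.11

Result:
customer | MIN(total)
---------+-----------
Carol    | 1352.59   
Dave     | 916.79    
Grace    | 241.72    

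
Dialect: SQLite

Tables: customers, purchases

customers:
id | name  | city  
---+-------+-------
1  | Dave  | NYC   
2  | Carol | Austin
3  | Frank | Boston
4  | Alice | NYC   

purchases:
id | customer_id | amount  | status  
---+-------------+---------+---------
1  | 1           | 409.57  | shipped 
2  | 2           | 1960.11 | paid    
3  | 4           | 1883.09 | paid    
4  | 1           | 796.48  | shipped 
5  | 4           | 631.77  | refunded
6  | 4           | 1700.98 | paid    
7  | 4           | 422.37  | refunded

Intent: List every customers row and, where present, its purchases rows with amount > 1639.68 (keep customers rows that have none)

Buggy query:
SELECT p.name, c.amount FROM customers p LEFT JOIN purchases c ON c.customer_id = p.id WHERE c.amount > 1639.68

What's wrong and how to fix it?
Bug: A WHERE condition on the right-hand table after LEFT JOIN drops unmatched parents

Fix: Move the right-table condition into the ON clause so unmatched parents are kept

Corrected query:
SELECT p.name, c.amount FROM customers p LEFT JOIN purchases c ON c.customer_id = p.id AND c.amount > 1639.68

Result:
name  | amount 
------+--------
Dave  | NULL   
Carol | 1960.11
Frank | NULL   
Alice | 1700.98
Alice | 1883.09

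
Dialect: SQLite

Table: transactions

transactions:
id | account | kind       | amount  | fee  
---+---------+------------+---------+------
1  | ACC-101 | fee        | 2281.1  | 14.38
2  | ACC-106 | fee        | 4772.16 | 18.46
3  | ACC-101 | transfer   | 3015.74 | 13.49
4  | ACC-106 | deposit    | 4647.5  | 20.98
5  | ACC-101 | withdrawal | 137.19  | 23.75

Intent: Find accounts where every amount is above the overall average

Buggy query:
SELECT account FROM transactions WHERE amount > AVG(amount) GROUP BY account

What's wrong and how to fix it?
Bug: AVG() is an aggregate; it can't sit directly in WHERE

Fix: Use a subquery for AVG and a HAVING MIN(...) filter so the condition holds for every row in the group

Corrected query:
SELECT account FROM transactions GROUP BY account HAVING MIN(amount) > (SELECT AVG(amount) FROM transactions)

Result:
account
-------
ACC-106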